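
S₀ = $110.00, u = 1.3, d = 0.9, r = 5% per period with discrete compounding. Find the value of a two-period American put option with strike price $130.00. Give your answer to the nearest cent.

$20.00

Risk-neutral probability p = (1 + 0.05 − 0.9)/(1.3 − 0.9) = 0.1500/0.4000 = 0.3750
Terminal stock prices: S_uu = 185.9, S_ud = 128.7, S_dd = 89.1
Terminal payoffs (K − S): max(-55.9, 0) = 0, max(1.3, 0) = 1.3, max(40.9, 0) = 40.9
Node u (S = 143): continuation = 1/1.05·[0.3750·0.0000 + 0.6250·1.3000] = 0.7738; exercise value = 0.0000 ≤ continuation, so V_u = 0.7738
Node d (S = 99): continuation = 1/1.05·[0.3750·1.3000 + 0.6250·40.9000] = 24.8095; exercise value = 31.0000 > continuation, so V_d = 31.0000 (exercise)
Node 0 (S = 110): continuation = 1/1.05·[0.3750·0.7738 + 0.6250·31.0000] = 18.7287; exercise value = 20.0000 > continuation, so V_0 = 20.0000 (exercise)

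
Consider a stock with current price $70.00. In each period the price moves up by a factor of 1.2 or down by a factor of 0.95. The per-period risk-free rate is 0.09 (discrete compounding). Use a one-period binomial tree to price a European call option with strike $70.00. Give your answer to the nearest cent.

Risk-neutral probability p = (1 + 0.09 − 0.95)/(1.2 − 0.95) = 0.1400/0.2500 = 0.5600
Terminal stock prices: S_u = 84, S_d = 66.5
Terminal payoffs (S − K): max(14, 0) = 14, max(-3.5, 0) = 0
Node 0 (S = 70): V_0 = 1/1.09·[0.5600·14.0000 + 0.4400·0.0000] = 7.1927

$7.19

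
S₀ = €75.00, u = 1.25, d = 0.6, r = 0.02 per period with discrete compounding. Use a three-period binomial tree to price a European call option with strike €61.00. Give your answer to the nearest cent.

Risk-neutral probability p = (1 + 0.02 − 0.6)/(1.25 − 0.6) = 0.4200/0.6500 = 0.6462
Terminal stock prices: S_uuu = 146.5, S_uud = 70.31, S_udd = 33.75, S_ddd = 16.2
Terminal payoffs (S − K): max(85.48, 0) = 85.48, max(9.312, 0) = 9.312, max(-27.25, 0) = 0, max(-44.8, 0) = 0
Node uu (S = 117.2): V_uu = 1/1.02·[0.6462·85.4844 + 0.3538·9.3125] = 57.3836
Node ud (S = 56.25): V_ud = 1/1.02·[0.6462·9.3125 + 0.3538·0.0000] = 5.8993
Node dd (S = 27): V_dd = 1/1.02·[0.6462·0.0000 + 0.3538·0.0000] = 0.0000
Node u (S = 93.75): V_u = 1/1.02·[0.6462·57.3836 + 0.3538·5.8993] = 38.3981
Node d (S = 45): V_d = 1/1.02·[0.6462·5.8993 + 0.3538·0.0000] = 3.7371
Node 0 (S = 75): V_0 = 1/1.02·[0.6462·38.3981 + 0.3538·3.7371] = 25.6210

€25.62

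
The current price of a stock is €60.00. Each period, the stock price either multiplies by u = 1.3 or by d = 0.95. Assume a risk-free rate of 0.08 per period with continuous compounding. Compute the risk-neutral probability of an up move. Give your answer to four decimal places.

p = 0.3808

Risk-neutral probability p = (e^0.08 − 0.95)/(1.3 − 0.95) = 0.1333/0.3500 = 0.3808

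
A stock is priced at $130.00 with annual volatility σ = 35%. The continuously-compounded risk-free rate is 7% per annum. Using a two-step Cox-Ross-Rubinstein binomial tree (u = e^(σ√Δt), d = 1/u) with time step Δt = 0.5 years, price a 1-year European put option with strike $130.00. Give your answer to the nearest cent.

CRR parameters: u = e^(σ√Δt) = e^(0.35·√0.5) = 1.2808, d = 1/u = 0.7808
Per-period rate: rΔt = 0.07·0.5 = 0.035, so R = e^0.035 = 1.0356
Risk-neutral probability p = (e^0.035 − 0.7808)/(1.2808 − 0.7808) = 0.2549/0.5000 = 0.5097
Terminal stock prices: S_uu = 213.3, S_ud = 130, S_dd = 79.25
Terminal payoffs (K − S): max(-83.26, 0) = 0, max(0, 0) = 0, max(50.75, 0) = 50.75
Node u (S = 166.5): V_u = e^(−0.035)·[0.5097·0.0000 + 0.4903·0.0000] = 0.0000
Node d (S = 101.5): V_d = e^(−0.035)·[0.5097·0.0000 + 0.4903·50.7538] = 24.0299
Node 0 (S = 130): V_0 = e^(−0.035)·[0.5097·0.0000 + 0.4903·24.0299] = 11.3772

$11.38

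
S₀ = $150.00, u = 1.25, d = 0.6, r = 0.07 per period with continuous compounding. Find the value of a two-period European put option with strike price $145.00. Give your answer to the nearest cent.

$17.12

Risk-neutral probability p = (e^0.07 − 0.6)/(1.25 − 0.6) = 0.4725/0.6500 = 0.7269
Terminal stock prices: S_uu = 234.4, S_ud = 112.5, S_dd = 54
Terminal payoffs (K − S): max(-89.38, 0) = 0, max(32.5, 0) = 32.5, max(91, 0) = 91
Node u (S = 187.5): V_u = e^(−0.07)·[0.7269·0.0000 + 0.2731·32.5000] = 8.2746
Node d (S = 90): V_d = e^(−0.07)·[0.7269·32.5000 + 0.2731·91.0000] = 45.1971
Node 0 (S = 150): V_0 = e^(−0.07)·[0.7269·8.2746 + 0.2731·45.1971] = 17.1158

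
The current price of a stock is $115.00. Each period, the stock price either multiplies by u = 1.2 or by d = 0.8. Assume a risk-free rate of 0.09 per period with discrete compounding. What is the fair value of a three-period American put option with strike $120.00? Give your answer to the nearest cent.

Risk-neutral probability p = (1 + 0.09 − 0.8)/(1.2 − 0.8) = 0.2900/0.4000 = 0.7250
Terminal stock prices: S_uuu = 198.7, S_uud = 132.5, S_udd = 88.32, S_ddd = 58.88
Terminal payoffs (K − S): max(-78.72, 0) = 0, max(-12.48, 0) = 0, max(31.68, 0) = 31.68, max(61.12, 0) = 61.12
Node uu (S = 165.6): continuation = 1/1.09·[0.7250·0.0000 + 0.2750·0.0000] = 0.0000; exercise value = 0.0000 ≤ continuation, so V_uu = 0.0000
Node ud (S = 110.4): continuation = 1/1.09·[0.7250·0.0000 + 0.2750·31.6800] = 7.9927; exercise value = 9.6000 > continuation, so V_ud = 9.6000 (exercise)
Node dd (S = 73.6): continuation = 1/1.09·[0.7250·31.6800 + 0.2750·61.1200] = 36.4917; exercise value = 46.4000 > continuation, so V_dd = 46.4000 (exercise)
Node u (S = 138): continuation = 1/1.09·[0.7250·0.0000 + 0.2750·9.6000] = 2.4220; exercise value = 0.0000 ≤ continuation, so V_u = 2.4220
Node d (S = 92): continuation = 1/1.09·[0.7250·9.6000 + 0.2750·46.4000] = 18.0917; exercise value = 28.0000 > continuation, so V_d = 28.0000 (exercise)
Node 0 (S = 115): continuation = 1/1.09·[0.7250·2.4220 + 0.2750·28.0000] = 8.6752; exercise value = 5.0000 ≤ continuation, so V_0 = 8.6752

$8.68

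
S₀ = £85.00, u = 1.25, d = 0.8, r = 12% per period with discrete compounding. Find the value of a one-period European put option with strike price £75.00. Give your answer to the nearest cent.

Risk-neutral probability p = (1 + 0.12 − 0.8)/(1.25 − 0.8) = 0.3200/0.4500 = 0.7111
Terminal stock prices: S_u = 106.2, S_d = 68
Terminal payoffs (K − S): max(-31.25, 0) = 0, max(7, 0) = 7
Node 0 (S = 85): V_0 = 1/1.12·[0.7111·0.0000 + 0.2889·7.0000] = 1.8056

£1.81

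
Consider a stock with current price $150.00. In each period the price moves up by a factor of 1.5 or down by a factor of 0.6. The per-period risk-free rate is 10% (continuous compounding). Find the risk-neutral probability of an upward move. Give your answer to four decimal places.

p = 0.5613

Risk-neutral probability p = (e^0.1 − 0.6)/(1.5 − 0.6) = 0.5052/0.9000 = 0.5613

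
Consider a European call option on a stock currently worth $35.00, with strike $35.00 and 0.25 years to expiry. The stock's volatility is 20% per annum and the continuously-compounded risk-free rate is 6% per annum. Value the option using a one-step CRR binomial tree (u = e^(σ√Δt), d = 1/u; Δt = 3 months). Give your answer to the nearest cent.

$2.00

CRR parameters: u = e^(σ√Δt) = e^(0.2·√0.25) = 1.1052, d = 1/u = 0.9048
Per-period rate: rΔt = 0.06·0.25 = 0.015, so R = e^0.015 = 1.0151
Risk-neutral probability p = (e^0.015 − 0.9048)/(1.1052 − 0.9048) = 0.1103/0.2003 = 0.5505
Terminal stock prices: S_u = 38.68, S_d = 31.67
Terminal payoffs (S − K): max(3.681, 0) = 3.681, max(-3.331, 0) = 0
Node 0 (S = 35): V_0 = e^(−0.015)·[0.5505·3.6810 + 0.4495·0.0000] = 1.9961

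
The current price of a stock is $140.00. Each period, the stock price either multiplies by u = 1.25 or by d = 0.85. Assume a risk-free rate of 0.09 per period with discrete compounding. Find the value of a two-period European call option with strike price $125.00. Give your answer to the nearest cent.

$38.00

Risk-neutral probability p = (1 + 0.09 − 0.85)/(1.25 − 0.85) = 0.2400/0.4000 = 0.6000
Terminal stock prices: S_uu = 218.8, S_ud = 148.8, S_dd = 101.1
Terminal payoffs (S − K): max(93.75, 0) = 93.75, max(23.75, 0) = 23.75, max(-23.85, 0) = 0
Node u (S = 175): V_u = 1/1.09·[0.6000·93.7500 + 0.4000·23.7500] = 60.3211
Node d (S = 119): V_d = 1/1.09·[0.6000·23.7500 + 0.4000·0.0000] = 13.0734
Node 0 (S = 140): V_0 = 1/1.09·[0.6000·60.3211 + 0.4000·13.0734] = 38.0019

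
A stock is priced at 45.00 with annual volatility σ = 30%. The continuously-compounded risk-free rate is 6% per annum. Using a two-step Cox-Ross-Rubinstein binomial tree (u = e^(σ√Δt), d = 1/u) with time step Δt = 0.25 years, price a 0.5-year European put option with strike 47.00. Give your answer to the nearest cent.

CRR parameters: u = e^(σ√Δt) = e^(0.3·√0.25) = 1.1618, d = 1/u = 0.8607
Per-period rate: rΔt = 0.06·0.25 = 0.015, so R = e^0.015 = 1.0151
Risk-neutral probability p = (e^0.015 − 0.8607)/(1.1618 − 0.8607) = 0.1544/0.3011 = 0.5128
Terminal stock prices: S_uu = 60.74, S_ud = 45, S_dd = 33.34
Terminal payoffs (K − S): max(-13.74, 0) = 0, max(2, 0) = 2, max(13.66, 0) = 13.66
Node u (S = 52.28): V_u = e^(−0.015)·[0.5128·0.0000 + 0.4872·2.0000] = 0.9600
Node d (S = 38.73): V_d = e^(−0.015)·[0.5128·2.0000 + 0.4872·13.6632] = 7.5684
Node 0 (S = 45): V_0 = e^(−0.015)·[0.5128·0.9600 + 0.4872·7.5684] = 4.1176

4.12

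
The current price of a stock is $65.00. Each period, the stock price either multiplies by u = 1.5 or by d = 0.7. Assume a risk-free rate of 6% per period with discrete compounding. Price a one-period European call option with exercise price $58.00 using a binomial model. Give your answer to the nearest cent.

$16.77

Risk-neutral probability p = (1 + 0.06 − 0.7)/(1.5 − 0.7) = 0.3600/0.8000 = 0.4500
Terminal stock prices: S_u = 97.5, S_d = 45.5
Terminal payoffs (S − K): max(39.5, 0) = 39.5, max(-12.5, 0) = 0
Node 0 (S = 65): V_0 = 1/1.06·[0.4500·39.5000 + 0.5500·0.0000] = 16.7689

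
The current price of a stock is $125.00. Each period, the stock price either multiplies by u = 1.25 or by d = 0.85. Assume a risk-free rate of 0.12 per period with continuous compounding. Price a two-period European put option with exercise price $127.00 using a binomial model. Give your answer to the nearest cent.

Risk-neutral probability p = (e^0.12 − 0.85)/(1.25 − 0.85) = 0.2775/0.4000 = 0.6937
Terminal stock prices: S_uu = 195.3, S_ud = 132.8, S_dd = 90.31
Terminal payoffs (K − S): max(-68.31, 0) = 0, max(-5.812, 0) = 0, max(36.69, 0) = 36.69
Node u (S = 156.2): V_u = e^(−0.12)·[0.6937·0.0000 + 0.3063·0.0000] = 0.0000
Node d (S = 106.2): V_d = e^(−0.12)·[0.6937·0.0000 + 0.3063·36.6875] = 9.9653
Node 0 (S = 125): V_0 = e^(−0.12)·[0.6937·0.0000 + 0.3063·9.9653] = 2.7068

$2.71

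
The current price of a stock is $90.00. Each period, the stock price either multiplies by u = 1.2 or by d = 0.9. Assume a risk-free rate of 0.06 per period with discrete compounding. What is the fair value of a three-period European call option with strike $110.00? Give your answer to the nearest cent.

$8.02

Risk-neutral probability p = (1 + 0.06 − 0.9)/(1.2 − 0.9) = 0.1600/0.3000 = 0.5333
Terminal stock prices: S_uuu = 155.5, S_uud = 116.6, S_udd = 87.48, S_ddd = 65.61
Terminal payoffs (S − K): max(45.52, 0) = 45.52, max(6.64, 0) = 6.64, max(-22.52, 0) = 0, max(-44.39, 0) = 0
Node uu (S = 129.6): V_uu = 1/1.06·[0.5333·45.5200 + 0.4667·6.6400] = 25.8264
Node ud (S = 97.2): V_ud = 1/1.06·[0.5333·6.6400 + 0.4667·0.0000] = 3.3409
Node dd (S = 72.9): V_dd = 1/1.06·[0.5333·0.0000 + 0.4667·0.0000] = 0.0000
Node u (S = 108): V_u = 1/1.06·[0.5333·25.8264 + 0.4667·3.3409] = 14.4653
Node d (S = 81): V_d = 1/1.06·[0.5333·3.3409 + 0.4667·0.0000] = 1.6809
Node 0 (S = 90): V_0 = 1/1.06·[0.5333·14.4653 + 0.4667·1.6809] = 8.0182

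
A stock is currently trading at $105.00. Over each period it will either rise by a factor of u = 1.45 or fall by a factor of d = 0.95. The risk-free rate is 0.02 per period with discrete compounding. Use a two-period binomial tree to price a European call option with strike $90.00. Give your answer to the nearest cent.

Risk-neutral probability p = (1 + 0.02 − 0.95)/(1.45 − 0.95) = 0.0700/0.5000 = 0.1400
Terminal stock prices: S_uu = 220.8, S_ud = 144.6, S_dd = 94.76
Terminal payoffs (S − K): max(130.8, 0) = 130.8, max(54.64, 0) = 54.64, max(4.763, 0) = 4.763
Node u (S = 152.2): V_u = 1/1.02·[0.1400·130.7625 + 0.8600·54.6375] = 64.0147
Node d (S = 99.75): V_d = 1/1.02·[0.1400·54.6375 + 0.8600·4.7625] = 11.5147
Node 0 (S = 105): V_0 = 1/1.02·[0.1400·64.0147 + 0.8600·11.5147] = 18.4948

$18.49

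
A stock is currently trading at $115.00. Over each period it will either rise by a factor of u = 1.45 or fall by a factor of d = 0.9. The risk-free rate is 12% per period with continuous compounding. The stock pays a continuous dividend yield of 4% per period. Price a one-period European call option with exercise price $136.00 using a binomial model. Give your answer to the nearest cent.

Per-period risk-free factor R = e^0.12 = 1.1275; dividend-adjusted growth = e^(0.12−0.04) = 1.0833.
Risk-neutral probability p = (1.0833 − 0.9)/(1.45 − 0.9) = 0.1833/0.5500 = 0.3332
Terminal stock prices: S_u = 166.8, S_d = 103.5
Terminal payoffs (S − K): max(30.75, 0) = 30.75, max(-32.5, 0) = 0
Node 0 (S = 115): V_0 = e^(−0.12)·[0.3332·30.7500 + 0.6668·0.0000] = 9.0886

$9.09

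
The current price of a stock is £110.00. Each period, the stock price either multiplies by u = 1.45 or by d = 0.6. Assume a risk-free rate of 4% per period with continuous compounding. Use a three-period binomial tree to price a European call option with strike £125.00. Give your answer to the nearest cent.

£30.76

Risk-neutral probability p = (e^0.04 − 0.6)/(1.45 − 0.6) = 0.4408/0.8500 = 0.5186
Terminal stock prices: S_uuu = 335.3, S_uud = 138.8, S_udd = 57.42, S_ddd = 23.76
Terminal payoffs (S − K): max(210.3, 0) = 210.3, max(13.76, 0) = 13.76, max(-67.58, 0) = 0, max(-101.2, 0) = 0
Node uu (S = 231.3): V_uu = e^(−0.04)·[0.5186·210.3487 + 0.4814·13.7650] = 111.1763
Node ud (S = 95.7): V_ud = e^(−0.04)·[0.5186·13.7650 + 0.4814·0.0000] = 6.8586
Node dd (S = 39.6): V_dd = e^(−0.04)·[0.5186·0.0000 + 0.4814·0.0000] = 0.0000
Node u (S = 159.5): V_u = e^(−0.04)·[0.5186·111.1763 + 0.4814·6.8586] = 58.5677
Node d (S = 66): V_d = e^(−0.04)·[0.5186·6.8586 + 0.4814·0.0000] = 3.4174
Node 0 (S = 110): V_0 = e^(−0.04)·[0.5186·58.5677 + 0.4814·3.4174] = 30.7629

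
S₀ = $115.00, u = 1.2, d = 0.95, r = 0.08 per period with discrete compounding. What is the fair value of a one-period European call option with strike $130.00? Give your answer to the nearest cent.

Risk-neutral probability p = (1 + 0.08 − 0.95)/(1.2 − 0.95) = 0.1300/0.2500 = 0.5200
Terminal stock prices: S_u = 138, S_d = 109.2
Terminal payoffs (S − K): max(8, 0) = 8, max(-20.75, 0) = 0
Node 0 (S = 115): V_0 = 1/1.08·[0.5200·8.0000 + 0.4800·0.0000] = 3.8519

$3.85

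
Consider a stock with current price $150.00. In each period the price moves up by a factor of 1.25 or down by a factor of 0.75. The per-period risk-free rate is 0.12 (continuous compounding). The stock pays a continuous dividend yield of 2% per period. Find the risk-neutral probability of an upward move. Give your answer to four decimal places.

Per-period risk-free factor R = e^0.12 = 1.1275; dividend-adjusted growth = e^(0.12−0.02) = 1.1052.
Risk-neutral probability p = (1.1052 − 0.75)/(1.25 − 0.75) = 0.3552/0.5000 = 0.7103

p = 0.7103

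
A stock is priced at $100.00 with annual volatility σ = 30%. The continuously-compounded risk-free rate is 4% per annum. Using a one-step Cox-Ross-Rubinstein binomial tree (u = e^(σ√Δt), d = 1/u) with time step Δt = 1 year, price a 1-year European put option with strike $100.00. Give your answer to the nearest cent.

CRR parameters: u = e^(σ√Δt) = e^(0.3·√1) = 1.3499, d = 1/u = 0.7408
Per-period rate: rΔt = 0.04·1 = 0.04, so R = e^0.04 = 1.0408
Risk-neutral probability p = (e^0.04 − 0.7408)/(1.3499 − 0.7408) = 0.3000/0.6090 = 0.4926
Terminal stock prices: S_u = 135, S_d = 74.08
Terminal payoffs (K − S): max(-34.99, 0) = 0, max(25.92, 0) = 25.92
Node 0 (S = 100): V_0 = e^(−0.04)·[0.4926·0.0000 + 0.5074·25.9182] = 12.6361

$12.64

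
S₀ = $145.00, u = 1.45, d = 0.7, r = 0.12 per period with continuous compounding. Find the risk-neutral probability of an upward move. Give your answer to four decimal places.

p = 0.5700

Risk-neutral probability p = (e^0.12 − 0.7)/(1.45 − 0.7) = 0.4275/0.7500 = 0.5700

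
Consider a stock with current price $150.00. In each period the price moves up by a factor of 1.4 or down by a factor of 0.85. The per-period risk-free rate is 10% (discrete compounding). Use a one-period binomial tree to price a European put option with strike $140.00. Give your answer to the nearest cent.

Risk-neutral probability p = (1 + 0.1 − 0.85)/(1.4 − 0.85) = 0.2500/0.5500 = 0.4545
Terminal stock prices: S_u = 210, S_d = 127.5
Terminal payoffs (K − S): max(-70, 0) = 0, max(12.5, 0) = 12.5
Node 0 (S = 150): V_0 = 1/1.1·[0.4545·0.0000 + 0.5455·12.5000] = 6.1983

$6.20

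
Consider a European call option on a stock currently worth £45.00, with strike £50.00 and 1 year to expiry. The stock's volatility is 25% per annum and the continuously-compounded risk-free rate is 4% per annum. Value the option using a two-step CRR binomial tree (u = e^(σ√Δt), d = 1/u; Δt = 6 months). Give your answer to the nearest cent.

£3.56

CRR parameters: u = e^(σ√Δt) = e^(0.25·√0.5) = 1.1934, d = 1/u = 0.8380
Per-period rate: rΔt = 0.04·0.5 = 0.02, so R = e^0.02 = 1.0202
Risk-neutral probability p = (e^0.02 − 0.8380)/(1.1934 − 0.8380) = 0.1822/0.3554 = 0.5128
Terminal stock prices: S_uu = 64.09, S_ud = 45, S_dd = 31.6
Terminal payoffs (S − K): max(14.09, 0) = 14.09, max(-5, 0) = 0, max(-18.4, 0) = 0
Node u (S = 53.7): V_u = e^(−0.02)·[0.5128·14.0854 + 0.4872·0.0000] = 7.0794
Node d (S = 37.71): V_d = e^(−0.02)·[0.5128·0.0000 + 0.4872·0.0000] = 0.0000
Node 0 (S = 45): V_0 = e^(−0.02)·[0.5128·7.0794 + 0.4872·0.0000] = 3.5582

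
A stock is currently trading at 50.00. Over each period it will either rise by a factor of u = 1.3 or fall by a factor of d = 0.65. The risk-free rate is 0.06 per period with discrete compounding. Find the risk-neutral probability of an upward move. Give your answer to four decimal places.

Risk-neutral probability p = (1 + 0.06 − 0.65)/(1.3 − 0.65) = 0.4100/0.6500 = 0.6308

p = 0.6308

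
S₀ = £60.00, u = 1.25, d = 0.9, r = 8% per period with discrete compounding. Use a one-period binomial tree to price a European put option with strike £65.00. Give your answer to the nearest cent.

Risk-neutral probability p = (1 + 0.08 − 0.9)/(1.25 − 0.9) = 0.1800/0.3500 = 0.5143
Terminal stock prices: S_u = 75, S_d = 54
Terminal payoffs (K − S): max(-10, 0) = 0, max(11, 0) = 11
Node 0 (S = 60): V_0 = 1/1.08·[0.5143·0.0000 + 0.4857·11.0000] = 4.9471

£4.95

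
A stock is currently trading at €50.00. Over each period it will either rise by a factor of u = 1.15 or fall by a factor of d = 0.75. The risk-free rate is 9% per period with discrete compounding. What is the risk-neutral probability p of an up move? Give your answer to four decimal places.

p = 0.8500

Risk-neutral probability p = (1 + 0.09 − 0.75)/(1.15 − 0.75) = 0.3400/0.4000 = 0.8500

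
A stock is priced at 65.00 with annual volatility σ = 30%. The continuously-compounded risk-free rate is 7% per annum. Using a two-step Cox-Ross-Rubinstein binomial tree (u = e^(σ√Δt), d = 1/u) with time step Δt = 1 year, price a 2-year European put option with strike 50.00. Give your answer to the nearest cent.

CRR parameters: u = e^(σ√Δt) = e^(0.3·√1) = 1.3499, d = 1/u = 0.7408
Per-period rate: rΔt = 0.07·1 = 0.07, so R = e^0.07 = 1.0725
Risk-neutral probability p = (e^0.07 − 0.7408)/(1.3499 − 0.7408) = 0.3317/0.6090 = 0.5446
Terminal stock prices: S_uu = 118.4, S_ud = 65, S_dd = 35.67
Terminal payoffs (K − S): max(-68.44, 0) = 0, max(-15, 0) = 0, max(14.33, 0) = 14.33
Node u (S = 87.74): V_u = e^(−0.07)·[0.5446·0.0000 + 0.4554·0.0000] = 0.0000
Node d (S = 48.15): V_d = e^(−0.07)·[0.5446·0.0000 + 0.4554·14.3272] = 6.0834
Node 0 (S = 65): V_0 = e^(−0.07)·[0.5446·0.0000 + 0.4554·6.0834] = 2.5830

2.58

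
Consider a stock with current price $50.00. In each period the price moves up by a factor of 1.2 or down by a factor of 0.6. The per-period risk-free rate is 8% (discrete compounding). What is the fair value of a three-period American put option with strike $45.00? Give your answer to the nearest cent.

Risk-neutral probability p = (1 + 0.08 − 0.6)/(1.2 − 0.6) = 0.4800/0.6000 = 0.8000
Terminal stock prices: S_uuu = 86.4, S_uud = 43.2, S_udd = 21.6, S_ddd = 10.8
Terminal payoffs (K − S): max(-41.4, 0) = 0, max(1.8, 0) = 1.8, max(23.4, 0) = 23.4, max(34.2, 0) = 34.2
Node uu (S = 72): continuation = 1/1.08·[0.8000·0.0000 + 0.2000·1.8000] = 0.3333; exercise value = 0.0000 ≤ continuation, so V_uu = 0.3333
Node ud (S = 36): continuation = 1/1.08·[0.8000·1.8000 + 0.2000·23.4000] = 5.6667; exercise value = 9.0000 > continuation, so V_ud = 9.0000 (exercise)
Node dd (S = 18): continuation = 1/1.08·[0.8000·23.4000 + 0.2000·34.2000] = 23.6667; exercise value = 27.0000 > continuation, so V_dd = 27.0000 (exercise)
Node u (S = 60): continuation = 1/1.08·[0.8000·0.3333 + 0.2000·9.0000] = 1.9136; exercise value = 0.0000 ≤ continuation, so V_u = 1.9136
Node d (S = 30): continuation = 1/1.08·[0.8000·9.0000 + 0.2000·27.0000] = 11.6667; exercise value = 15.0000 > continuation, so V_d = 15.0000 (exercise)
Node 0 (S = 50): continuation = 1/1.08·[0.8000·1.9136 + 0.2000·15.0000] = 4.1952; exercise value = 0.0000 ≤ continuation, so V_0 = 4.1952

$4.20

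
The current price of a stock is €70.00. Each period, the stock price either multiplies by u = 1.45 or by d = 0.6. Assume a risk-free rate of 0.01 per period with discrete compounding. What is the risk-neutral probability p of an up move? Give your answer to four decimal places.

Risk-neutral probability p = (1 + 0.01 − 0.6)/(1.45 − 0.6) = 0.4100/0.8500 = 0.4824

p = 0.4824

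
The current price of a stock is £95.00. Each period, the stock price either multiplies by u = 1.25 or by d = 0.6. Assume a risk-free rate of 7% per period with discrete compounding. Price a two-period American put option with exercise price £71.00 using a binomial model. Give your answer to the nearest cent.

Risk-neutral probability p = (1 + 0.07 − 0.6)/(1.25 − 0.6) = 0.4700/0.6500 = 0.7231
Terminal stock prices: S_uu = 148.4, S_ud = 71.25, S_dd = 34.2
Terminal payoffs (K − S): max(-77.44, 0) = 0, max(-0.25, 0) = 0, max(36.8, 0) = 36.8
Node u (S = 118.8): continuation = 1/1.07·[0.7231·0.0000 + 0.2769·0.0000] = 0.0000; exercise value = 0.0000 ≤ continuation, so V_u = 0.0000
Node d (S = 57): continuation = 1/1.07·[0.7231·0.0000 + 0.2769·36.8000] = 9.5241; exercise value = 14.0000 > continuation, so V_d = 14.0000 (exercise)
Node 0 (S = 95): continuation = 1/1.07·[0.7231·0.0000 + 0.2769·14.0000] = 3.6233; exercise value = 0.0000 ≤ continuation, so V_0 = 3.6233

£3.62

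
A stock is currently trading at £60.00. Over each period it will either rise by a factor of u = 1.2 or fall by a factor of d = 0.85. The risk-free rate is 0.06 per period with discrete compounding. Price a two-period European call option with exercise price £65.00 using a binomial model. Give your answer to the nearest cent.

Risk-neutral probability p = (1 + 0.06 − 0.85)/(1.2 − 0.85) = 0.2100/0.3500 = 0.6000
Terminal stock prices: S_uu = 86.4, S_ud = 61.2, S_dd = 43.35
Terminal payoffs (S − K): max(21.4, 0) = 21.4, max(-3.8, 0) = 0, max(-21.65, 0) = 0
Node u (S = 72): V_u = 1/1.06·[0.6000·21.4000 + 0.4000·0.0000] = 12.1132
Node d (S = 51): V_d = 1/1.06·[0.6000·0.0000 + 0.4000·0.0000] = 0.0000
Node 0 (S = 60): V_0 = 1/1.06·[0.6000·12.1132 + 0.4000·0.0000] = 6.8565

£6.86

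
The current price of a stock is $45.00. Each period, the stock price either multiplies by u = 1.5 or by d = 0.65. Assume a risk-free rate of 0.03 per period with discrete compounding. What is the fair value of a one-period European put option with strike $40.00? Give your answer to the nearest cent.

$5.77

Risk-neutral probability p = (1 + 0.03 − 0.65)/(1.5 − 0.65) = 0.3800/0.8500 = 0.4471
Terminal stock prices: S_u = 67.5, S_d = 29.25
Terminal payoffs (K − S): max(-27.5, 0) = 0, max(10.75, 0) = 10.75
Node 0 (S = 45): V_0 = 1/1.03·[0.4471·0.0000 + 0.5529·10.7500] = 5.7710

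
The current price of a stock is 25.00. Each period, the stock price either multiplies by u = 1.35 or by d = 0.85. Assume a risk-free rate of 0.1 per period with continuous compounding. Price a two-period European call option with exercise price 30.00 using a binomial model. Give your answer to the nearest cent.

3.32

Risk-neutral probability p = (e^0.1 − 0.85)/(1.35 − 0.85) = 0.2552/0.5000 = 0.5103
Terminal stock prices: S_uu = 45.56, S_ud = 28.69, S_dd = 18.06
Terminal payoffs (S − K): max(15.56, 0) = 15.56, max(-1.312, 0) = 0, max(-11.94, 0) = 0
Node u (S = 33.75): V_u = e^(−0.1)·[0.5103·15.5625 + 0.4897·0.0000] = 7.1864
Node d (S = 21.25): V_d = e^(−0.1)·[0.5103·0.0000 + 0.4897·0.0000] = 0.0000
Node 0 (S = 25): V_0 = e^(−0.1)·[0.5103·7.1864 + 0.4897·0.0000] = 3.3185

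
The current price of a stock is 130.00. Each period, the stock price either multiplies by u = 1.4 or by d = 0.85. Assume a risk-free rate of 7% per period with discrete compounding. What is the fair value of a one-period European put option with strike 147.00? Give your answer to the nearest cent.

Risk-neutral probability p = (1 + 0.07 − 0.85)/(1.4 − 0.85) = 0.2200/0.5500 = 0.4000
Terminal stock prices: S_u = 182, S_d = 110.5
Terminal payoffs (K − S): max(-35, 0) = 0, max(36.5, 0) = 36.5
Node 0 (S = 130): V_0 = 1/1.07·[0.4000·0.0000 + 0.6000·36.5000] = 20.4673

20.47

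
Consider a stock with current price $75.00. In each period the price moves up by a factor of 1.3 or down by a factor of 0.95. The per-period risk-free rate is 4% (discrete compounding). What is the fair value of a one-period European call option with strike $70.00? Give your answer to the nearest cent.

Risk-neutral probability p = (1 + 0.04 − 0.95)/(1.3 − 0.95) = 0.0900/0.3500 = 0.2571
Terminal stock prices: S_u = 97.5, S_d = 71.25
Terminal payoffs (S − K): max(27.5, 0) = 27.5, max(1.25, 0) = 1.25
Node 0 (S = 75): V_0 = 1/1.04·[0.2571·27.5000 + 0.7429·1.2500] = 7.6923

$7.69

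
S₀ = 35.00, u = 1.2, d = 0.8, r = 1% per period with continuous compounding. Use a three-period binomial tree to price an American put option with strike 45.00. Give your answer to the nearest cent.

Risk-neutral probability p = (e^0.01 − 0.8)/(1.2 − 0.8) = 0.2101/0.4000 = 0.5251
Terminal stock prices: S_uuu = 60.48, S_uud = 40.32, S_udd = 26.88, S_ddd = 17.92
Terminal payoffs (K − S): max(-15.48, 0) = 0, max(4.68, 0) = 4.68, max(18.12, 0) = 18.12, max(27.08, 0) = 27.08
Node uu (S = 50.4): continuation = e^(−0.01)·[0.5251·0.0000 + 0.4749·4.6800] = 2.2003; exercise value = 0.0000 ≤ continuation, so V_uu = 2.2003
Node ud (S = 33.6): continuation = e^(−0.01)·[0.5251·4.6800 + 0.4749·18.1200] = 10.9522; exercise value = 11.4000 > continuation, so V_ud = 11.4000 (exercise)
Node dd (S = 22.4): continuation = e^(−0.01)·[0.5251·18.1200 + 0.4749·27.0800] = 22.1522; exercise value = 22.6000 > continuation, so V_dd = 22.6000 (exercise)
Node u (S = 42): continuation = e^(−0.01)·[0.5251·2.2003 + 0.4749·11.4000] = 6.5036; exercise value = 3.0000 ≤ continuation, so V_u = 6.5036
Node d (S = 28): continuation = e^(−0.01)·[0.5251·11.4000 + 0.4749·22.6000] = 16.5522; exercise value = 17.0000 > continuation, so V_d = 17.0000 (exercise)
Node 0 (S = 35): continuation = e^(−0.01)·[0.5251·6.5036 + 0.4749·17.0000] = 11.3738; exercise value = 10.0000 ≤ continuation, so V_0 = 11.3738

11.37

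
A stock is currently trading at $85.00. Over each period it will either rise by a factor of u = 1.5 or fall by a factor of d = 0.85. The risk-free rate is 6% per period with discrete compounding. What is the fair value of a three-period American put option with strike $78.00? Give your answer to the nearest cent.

$6.76

Risk-neutral probability p = (1 + 0.06 − 0.85)/(1.5 − 0.85) = 0.2100/0.6500 = 0.3231
Terminal stock prices: S_uuu = 286.9, S_uud = 162.6, S_udd = 92.12, S_ddd = 52.2
Terminal payoffs (K − S): max(-208.9, 0) = 0, max(-84.56, 0) = 0, max(-14.12, 0) = 0, max(25.8, 0) = 25.8
Node uu (S = 191.2): continuation = 1/1.06·[0.3231·0.0000 + 0.6769·0.0000] = 0.0000; exercise value = 0.0000 ≤ continuation, so V_uu = 0.0000
Node ud (S = 108.4): continuation = 1/1.06·[0.3231·0.0000 + 0.6769·0.0000] = 0.0000; exercise value = 0.0000 ≤ continuation, so V_ud = 0.0000
Node dd (S = 61.41): continuation = 1/1.06·[0.3231·0.0000 + 0.6769·25.7994] = 16.4757; exercise value = 16.5875 > continuation, so V_dd = 16.5875 (exercise)
Node u (S = 127.5): continuation = 1/1.06·[0.3231·0.0000 + 0.6769·0.0000] = 0.0000; exercise value = 0.0000 ≤ continuation, so V_u = 0.0000
Node d (S = 72.25): continuation = 1/1.06·[0.3231·0.0000 + 0.6769·16.5875] = 10.5929; exercise value = 5.7500 ≤ continuation, so V_d = 10.5929
Node 0 (S = 85): continuation = 1/1.06·[0.3231·0.0000 + 0.6769·10.5929] = 6.7647; exercise value = 0.0000 ≤ continuation, so V_0 = 6.7647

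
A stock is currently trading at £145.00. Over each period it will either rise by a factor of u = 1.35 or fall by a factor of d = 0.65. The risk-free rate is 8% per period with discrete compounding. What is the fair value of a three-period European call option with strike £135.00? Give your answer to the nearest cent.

Risk-neutral probability p = (1 + 0.08 − 0.65)/(1.35 − 0.65) = 0.4300/0.7000 = 0.6143
Terminal stock prices: S_uuu = 356.8, S_uud = 171.8, S_udd = 82.7, S_ddd = 39.82
Terminal payoffs (S − K): max(221.8, 0) = 221.8, max(36.77, 0) = 36.77, max(-52.3, 0) = 0, max(-95.18, 0) = 0
Node uu (S = 264.3): V_uu = 1/1.08·[0.6143·221.7544 + 0.3857·36.7706] = 139.2625
Node ud (S = 127.2): V_ud = 1/1.08·[0.6143·36.7706 + 0.3857·0.0000] = 20.9145
Node dd (S = 61.26): V_dd = 1/1.08·[0.6143·0.0000 + 0.3857·0.0000] = 0.0000
Node u (S = 195.8): V_u = 1/1.08·[0.6143·139.2625 + 0.3857·20.9145] = 86.6796
Node d (S = 94.25): V_d = 1/1.08·[0.6143·20.9145 + 0.3857·0.0000] = 11.8958
Node 0 (S = 145): V_0 = 1/1.08·[0.6143·86.6796 + 0.3857·11.8958] = 53.5504

£53.55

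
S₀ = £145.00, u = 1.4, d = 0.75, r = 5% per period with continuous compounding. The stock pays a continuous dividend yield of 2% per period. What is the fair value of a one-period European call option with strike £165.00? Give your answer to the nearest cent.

Per-period risk-free factor R = e^0.05 = 1.0513; dividend-adjusted growth = e^(0.05−0.02) = 1.0305.
Risk-neutral probability p = (1.0305 − 0.75)/(1.4 − 0.75) = 0.2805/0.6500 = 0.4315
Terminal stock prices: S_u = 203, S_d = 108.8
Terminal payoffs (S − K): max(38, 0) = 38, max(-56.25, 0) = 0
Node 0 (S = 145): V_0 = e^(−0.05)·[0.4315·38.0000 + 0.5685·0.0000] = 15.5962

£15.60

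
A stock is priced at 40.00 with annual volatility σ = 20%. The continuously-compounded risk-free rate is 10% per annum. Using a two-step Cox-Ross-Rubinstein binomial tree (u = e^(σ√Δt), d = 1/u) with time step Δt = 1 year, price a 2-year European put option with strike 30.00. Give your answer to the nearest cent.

CRR parameters: u = e^(σ√Δt) = e^(0.2·√1) = 1.2214, d = 1/u = 0.8187
Per-period rate: rΔt = 0.1·1 = 0.1, so R = e^0.1 = 1.1052
Risk-neutral probability p = (e^0.1 − 0.8187)/(1.2214 − 0.8187) = 0.2864/0.4027 = 0.7113
Terminal stock prices: S_uu = 59.67, S_ud = 40, S_dd = 26.81
Terminal payoffs (K − S): max(-29.67, 0) = 0, max(-10, 0) = 0, max(3.187, 0) = 3.187
Node u (S = 48.86): V_u = e^(−0.1)·[0.7113·0.0000 + 0.2887·0.0000] = 0.0000
Node d (S = 32.75): V_d = e^(−0.1)·[0.7113·0.0000 + 0.2887·3.1872] = 0.8324
Node 0 (S = 40): V_0 = e^(−0.1)·[0.7113·0.0000 + 0.2887·0.8324] = 0.2174

0.22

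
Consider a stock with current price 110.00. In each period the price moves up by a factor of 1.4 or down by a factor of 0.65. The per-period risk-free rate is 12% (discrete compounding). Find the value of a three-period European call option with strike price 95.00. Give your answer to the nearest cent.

50.36

Risk-neutral probability p = (1 + 0.12 − 0.65)/(1.4 − 0.65) = 0.4700/0.7500 = 0.6267
Terminal stock prices: S_uuu = 301.8, S_uud = 140.1, S_udd = 65.07, S_ddd = 30.21
Terminal payoffs (S − K): max(206.8, 0) = 206.8, max(45.14, 0) = 45.14, max(-29.93, 0) = 0, max(-64.79, 0) = 0
Node uu (S = 215.6): V_uu = 1/1.12·[0.6267·206.8400 + 0.3733·45.1400] = 130.7786
Node ud (S = 100.1): V_ud = 1/1.12·[0.6267·45.1400 + 0.3733·0.0000] = 25.2569
Node dd (S = 46.48): V_dd = 1/1.12·[0.6267·0.0000 + 0.3733·0.0000] = 0.0000
Node u (S = 154): V_u = 1/1.12·[0.6267·130.7786 + 0.3733·25.2569] = 81.5927
Node d (S = 71.5): V_d = 1/1.12·[0.6267·25.2569 + 0.3733·0.0000] = 14.1318
Node 0 (S = 110): V_0 = 1/1.12·[0.6267·81.5927 + 0.3733·14.1318] = 50.3637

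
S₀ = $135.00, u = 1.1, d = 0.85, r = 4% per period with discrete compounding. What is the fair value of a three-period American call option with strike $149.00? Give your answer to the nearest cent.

Risk-neutral probability p = (1 + 0.04 − 0.85)/(1.1 − 0.85) = 0.1900/0.2500 = 0.7600
Terminal stock prices: S_uuu = 179.7, S_uud = 138.8, S_udd = 107.3, S_ddd = 82.91
Terminal payoffs (S − K): max(30.69, 0) = 30.69, max(-10.15, 0) = 0, max(-41.71, 0) = 0, max(-66.09, 0) = 0
Node uu (S = 163.4): continuation = 1/1.04·[0.7600·30.6850 + 0.2400·0.0000] = 22.4237; exercise value = 14.3500 ≤ continuation, so V_uu = 22.4237
Node ud (S = 126.2): continuation = 1/1.04·[0.7600·0.0000 + 0.2400·0.0000] = 0.0000; exercise value = 0.0000 ≤ continuation, so V_ud = 0.0000
Node dd (S = 97.54): continuation = 1/1.04·[0.7600·0.0000 + 0.2400·0.0000] = 0.0000; exercise value = 0.0000 ≤ continuation, so V_dd = 0.0000
Node u (S = 148.5): continuation = 1/1.04·[0.7600·22.4237 + 0.2400·0.0000] = 16.3865; exercise value = 0.0000 ≤ continuation, so V_u = 16.3865
Node d (S = 114.8): continuation = 1/1.04·[0.7600·0.0000 + 0.2400·0.0000] = 0.0000; exercise value = 0.0000 ≤ continuation, so V_d = 0.0000
Node 0 (S = 135): continuation = 1/1.04·[0.7600·16.3865 + 0.2400·0.0000] = 11.9748; exercise value = 0.0000 ≤ continuation, so V_0 = 11.9748

$11.97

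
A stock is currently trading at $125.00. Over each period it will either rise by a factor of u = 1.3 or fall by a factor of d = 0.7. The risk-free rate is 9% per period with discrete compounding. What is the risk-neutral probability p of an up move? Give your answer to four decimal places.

Risk-neutral probability p = (1 + 0.09 − 0.7)/(1.3 − 0.7) = 0.3900/0.6000 = 0.6500

p = 0.6500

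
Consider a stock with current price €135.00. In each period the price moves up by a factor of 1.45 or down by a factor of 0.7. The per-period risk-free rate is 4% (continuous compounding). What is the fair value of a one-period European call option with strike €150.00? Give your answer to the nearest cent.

€19.97

Risk-neutral probability p = (e^0.04 − 0.7)/(1.45 − 0.7) = 0.3408/0.7500 = 0.4544
Terminal stock prices: S_u = 195.8, S_d = 94.5
Terminal payoffs (S − K): max(45.75, 0) = 45.75, max(-55.5, 0) = 0
Node 0 (S = 135): V_0 = e^(−0.04)·[0.4544·45.7500 + 0.5456·0.0000] = 19.9743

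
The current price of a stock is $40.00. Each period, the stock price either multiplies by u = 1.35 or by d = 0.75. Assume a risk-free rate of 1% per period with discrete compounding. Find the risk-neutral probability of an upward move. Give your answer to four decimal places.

p = 0.4333

Risk-neutral probability p = (1 + 0.01 − 0.75)/(1.35 − 0.75) = 0.2600/0.6000 = 0.4333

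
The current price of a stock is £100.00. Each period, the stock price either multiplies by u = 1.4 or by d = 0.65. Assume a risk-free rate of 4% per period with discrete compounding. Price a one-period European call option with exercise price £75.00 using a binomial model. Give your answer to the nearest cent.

£32.50

Risk-neutral probability p = (1 + 0.04 − 0.65)/(1.4 − 0.65) = 0.3900/0.7500 = 0.5200
Terminal stock prices: S_u = 140, S_d = 65
Terminal payoffs (S − K): max(65, 0) = 65, max(-10, 0) = 0
Node 0 (S = 100): V_0 = 1/1.04·[0.5200·65.0000 + 0.4800·0.0000] = 32.5000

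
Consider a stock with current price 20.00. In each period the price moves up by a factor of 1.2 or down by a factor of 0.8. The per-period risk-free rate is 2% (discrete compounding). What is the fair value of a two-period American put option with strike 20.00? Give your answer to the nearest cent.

Risk-neutral probability p = (1 + 0.02 − 0.8)/(1.2 − 0.8) = 0.2200/0.4000 = 0.5500
Terminal stock prices: S_uu = 28.8, S_ud = 19.2, S_dd = 12.8
Terminal payoffs (K − S): max(-8.8, 0) = 0, max(0.8, 0) = 0.8, max(7.2, 0) = 7.2
Node u (S = 24): continuation = 1/1.02·[0.5500·0.0000 + 0.4500·0.8000] = 0.3529; exercise value = 0.0000 ≤ continuation, so V_u = 0.3529
Node d (S = 16): continuation = 1/1.02·[0.5500·0.8000 + 0.4500·7.2000] = 3.6078; exercise value = 4.0000 > continuation, so V_d = 4.0000 (exercise)
Node 0 (S = 20): continuation = 1/1.02·[0.5500·0.3529 + 0.4500·4.0000] = 1.9550; exercise value = 0.0000 ≤ continuation, so V_0 = 1.9550

1.96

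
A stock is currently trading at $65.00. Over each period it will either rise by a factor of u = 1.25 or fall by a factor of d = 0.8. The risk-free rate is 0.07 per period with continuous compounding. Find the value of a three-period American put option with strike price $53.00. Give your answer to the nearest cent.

Risk-neutral probability p = (e^0.07 − 0.8)/(1.25 − 0.8) = 0.2725/0.4500 = 0.6056
Terminal stock prices: S_uuu = 127, S_uud = 81.25, S_udd = 52, S_ddd = 33.28
Terminal payoffs (K − S): max(-73.95, 0) = 0, max(-28.25, 0) = 0, max(1, 0) = 1, max(19.72, 0) = 19.72
Node uu (S = 101.6): continuation = e^(−0.07)·[0.6056·0.0000 + 0.3944·0.0000] = 0.0000; exercise value = 0.0000 ≤ continuation, so V_uu = 0.0000
Node ud (S = 65): continuation = e^(−0.07)·[0.6056·0.0000 + 0.3944·1.0000] = 0.3678; exercise value = 0.0000 ≤ continuation, so V_ud = 0.3678
Node dd (S = 41.6): continuation = e^(−0.07)·[0.6056·1.0000 + 0.3944·19.7200] = 7.8169; exercise value = 11.4000 > continuation, so V_dd = 11.4000 (exercise)
Node u (S = 81.25): continuation = e^(−0.07)·[0.6056·0.0000 + 0.3944·0.3678] = 0.1352; exercise value = 0.0000 ≤ continuation, so V_u = 0.1352
Node d (S = 52): continuation = e^(−0.07)·[0.6056·0.3678 + 0.3944·11.4000] = 4.4001; exercise value = 1.0000 ≤ continuation, so V_d = 4.4001
Node 0 (S = 65): continuation = e^(−0.07)·[0.6056·0.1352 + 0.3944·4.4001] = 1.6946; exercise value = 0.0000 ≤ continuation, so V_0 = 1.6946

$1.69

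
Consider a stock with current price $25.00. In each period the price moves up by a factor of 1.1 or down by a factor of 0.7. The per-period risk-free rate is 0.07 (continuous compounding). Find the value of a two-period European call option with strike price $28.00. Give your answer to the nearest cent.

Risk-neutral probability p = (e^0.07 − 0.7)/(1.1 − 0.7) = 0.3725/0.4000 = 0.9313
Terminal stock prices: S_uu = 30.25, S_ud = 19.25, S_dd = 12.25
Terminal payoffs (S − K): max(2.25, 0) = 2.25, max(-8.75, 0) = 0, max(-15.75, 0) = 0
Node u (S = 27.5): V_u = e^(−0.07)·[0.9313·2.2500 + 0.0687·0.0000] = 1.9537
Node d (S = 17.5): V_d = e^(−0.07)·[0.9313·0.0000 + 0.0687·0.0000] = 0.0000
Node 0 (S = 25): V_0 = e^(−0.07)·[0.9313·1.9537 + 0.0687·0.0000] = 1.6964

$1.70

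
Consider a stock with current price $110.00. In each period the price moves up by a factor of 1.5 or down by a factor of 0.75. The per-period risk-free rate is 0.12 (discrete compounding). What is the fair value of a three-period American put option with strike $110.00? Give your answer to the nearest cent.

$13.99

Risk-neutral probability p = (1 + 0.12 − 0.75)/(1.5 − 0.75) = 0.3700/0.7500 = 0.4933
Terminal stock prices: S_uuu = 371.2, S_uud = 185.6, S_udd = 92.81, S_ddd = 46.41
Terminal payoffs (K − S): max(-261.2, 0) = 0, max(-75.62, 0) = 0, max(17.19, 0) = 17.19, max(63.59, 0) = 63.59
Node uu (S = 247.5): continuation = 1/1.12·[0.4933·0.0000 + 0.5067·0.0000] = 0.0000; exercise value = 0.0000 ≤ continuation, so V_uu = 0.0000
Node ud (S = 123.8): continuation = 1/1.12·[0.4933·0.0000 + 0.5067·17.1875] = 7.7753; exercise value = 0.0000 ≤ continuation, so V_ud = 7.7753
Node dd (S = 61.88): continuation = 1/1.12·[0.4933·17.1875 + 0.5067·63.5938] = 36.3393; exercise value = 48.1250 > continuation, so V_dd = 48.1250 (exercise)
Node u (S = 165): continuation = 1/1.12·[0.4933·0.0000 + 0.5067·7.7753] = 3.5174; exercise value = 0.0000 ≤ continuation, so V_u = 3.5174
Node d (S = 82.5): continuation = 1/1.12·[0.4933·7.7753 + 0.5067·48.1250] = 25.1957; exercise value = 27.5000 > continuation, so V_d = 27.5000 (exercise)
Node 0 (S = 110): continuation = 1/1.12·[0.4933·3.5174 + 0.5067·27.5000] = 13.9898; exercise value = 0.0000 ≤ continuation, so V_0 = 13.9898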